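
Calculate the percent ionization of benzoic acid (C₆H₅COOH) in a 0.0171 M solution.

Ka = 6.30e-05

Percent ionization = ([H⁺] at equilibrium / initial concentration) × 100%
Percent ionization = 5.89%

Let x = [H⁺]. Ka = x²/(C - x) ⇒ x² + (6.30e-05)x - (6.30e-05)(0.0171) = 0. x = 1.0069e-03. Percent = (1.0069e-03/0.0171) × 100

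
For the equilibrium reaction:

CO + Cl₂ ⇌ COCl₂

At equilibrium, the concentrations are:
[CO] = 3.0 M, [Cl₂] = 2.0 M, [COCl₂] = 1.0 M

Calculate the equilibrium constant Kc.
K_c = 0.1667

Kc = ([COCl₂]) / ([CO] × [Cl₂])
   = ((1.0)) / ((3.0)·(2.0))
   = 1 / 6 = 0.1667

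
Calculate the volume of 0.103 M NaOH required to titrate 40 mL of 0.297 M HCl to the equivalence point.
V_{base} = 115.3 mL

At equivalence: moles acid = moles base.
moles HCl = 0.297 M × 0.04 L = 0.01188 mol
V_NaOH = 0.01188 mol ÷ 0.103 M = 0.1153 L = 115.3 mL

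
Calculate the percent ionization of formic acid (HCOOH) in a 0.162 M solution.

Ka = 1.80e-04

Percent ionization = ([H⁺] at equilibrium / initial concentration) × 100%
Percent ionization = 3.28%

Let x = [H⁺]. Ka = x²/(C - x) ⇒ x² + (1.80e-04)x - (1.80e-04)(0.162) = 0. x = 5.3107e-03. Percent = (5.3107e-03/0.162) × 100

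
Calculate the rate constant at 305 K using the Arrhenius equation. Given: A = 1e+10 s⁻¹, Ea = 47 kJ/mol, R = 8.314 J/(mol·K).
8.92e+01 s⁻¹

k = A·exp(-Ea/(R·T)) = 1e+10·exp(-47000/(8.314·305)) = 1e+10·exp(-18.5348) = 1e+10·8.9215e-09 = 8.92e+01 s⁻¹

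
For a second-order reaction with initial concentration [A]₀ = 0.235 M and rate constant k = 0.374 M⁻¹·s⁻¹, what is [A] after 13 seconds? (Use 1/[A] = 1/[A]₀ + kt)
0.1097 M

1/[A] = 1/[A]₀ + k·t = 1/0.235 + (0.374)·(13) = 4.2553 + 4.8620 = 9.1173
[A] = 1/9.1173 = 0.1097 M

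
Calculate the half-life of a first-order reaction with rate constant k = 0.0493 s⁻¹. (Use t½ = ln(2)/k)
14.06 s

t½ = ln(2)/k = 0.6931/0.0493 = 14.06 s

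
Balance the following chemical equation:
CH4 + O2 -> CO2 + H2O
Balanced equation:
CH4 + 2O2 -> CO2 + 2H2O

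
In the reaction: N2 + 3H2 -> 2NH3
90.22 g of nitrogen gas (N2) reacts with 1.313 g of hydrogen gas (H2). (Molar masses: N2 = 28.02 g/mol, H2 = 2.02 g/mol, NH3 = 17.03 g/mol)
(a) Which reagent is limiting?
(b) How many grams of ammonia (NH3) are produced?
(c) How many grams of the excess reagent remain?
(a) H2, (b) 7.38 g, (c) 84.15 g

Moles of N2 = 90.22 g ÷ 28.02 g/mol = 3.21984 mol
Moles of H2 = 1.313 g ÷ 2.02 g/mol = 0.65 mol
Moles ÷ coefficient: N2: 3.21984/1 = 3.22, H2: 0.65/3 = 0.2167
(a) H2 has the smaller value, so H2 is the limiting reagent.
(b) Moles of NH3 = 0.65 mol H2 × (2/3) = 0.433333 mol; mass = 0.433333 mol × 17.03 g/mol = 7.38 g
(c) N2 consumed = 0.65 × (1/3) = 0.216667 mol; remaining = 3.21984 − 0.216667 = 3.00318 mol; mass = 3.00318 mol × 28.02 g/mol = 84.15 g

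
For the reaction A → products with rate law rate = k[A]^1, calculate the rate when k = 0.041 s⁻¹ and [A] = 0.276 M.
0.01132 M/s

rate = k·[A]^1 = 0.041·(0.276)^1 = 0.041·0.276 = 0.01132 M/s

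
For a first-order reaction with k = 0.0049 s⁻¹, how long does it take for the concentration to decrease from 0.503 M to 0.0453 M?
491.28 s

From ln[A] = ln[A]₀ - k·t: t = ln([A]₀/[A])/k = ln(0.503/0.0453)/0.0049 = ln(11.1038)/0.0049 = 2.4073/0.0049 = 491.28 s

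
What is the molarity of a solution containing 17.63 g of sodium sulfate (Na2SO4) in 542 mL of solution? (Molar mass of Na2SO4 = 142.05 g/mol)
Moles of Na2SO4 = 17.63 g ÷ 142.05 g/mol = 0.124111 mol
Volume = 542 mL = 0.542 L
Molarity = 0.124111 mol ÷ 0.542 L = 0.229 M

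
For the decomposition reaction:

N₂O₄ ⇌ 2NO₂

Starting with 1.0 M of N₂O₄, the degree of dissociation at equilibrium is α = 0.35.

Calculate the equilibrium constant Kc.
K_c = 0.7538

x = α·[A]₀ = 0.35 × 1.0 = 0.35 M dissociated.
At eq: [N₂O₄] = 1.0 − 0.35 = 0.65 M; [NO₂] = 2x = 0.7 M.
Kc = [NO₂]²/[N₂O₄] = (0.7)²/0.65 = 0.7538.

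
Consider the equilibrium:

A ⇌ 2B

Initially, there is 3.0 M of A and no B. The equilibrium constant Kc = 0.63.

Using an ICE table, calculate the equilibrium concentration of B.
[B] = 1.226 M

ICE: [A] = 3.0 − x, [B] = 2x.
Kc = (2x)²/(3.0 − x) = 0.63 ⇒ 4x² + 0.63x − 1.89 = 0.
x = (−0.63 + √(0.63² + 4·4·1.89))/(2·4) = (−0.63 + √30.637)/8 = 0.61313.
[B] = 2x = 1.226 M.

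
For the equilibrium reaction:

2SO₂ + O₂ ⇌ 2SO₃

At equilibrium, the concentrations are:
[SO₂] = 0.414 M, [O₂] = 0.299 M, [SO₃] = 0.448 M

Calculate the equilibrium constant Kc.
K_c = 3.9164

Kc = ([SO₃]^2) / ([SO₂]^2 × [O₂])
   = ((0.448)^2) / ((0.414)^2·(0.299))
   = 0.2007 / 0.051247 = 3.9164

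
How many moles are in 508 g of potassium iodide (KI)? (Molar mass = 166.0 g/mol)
Moles = 508 g ÷ 166.0 g/mol = 3.06 mol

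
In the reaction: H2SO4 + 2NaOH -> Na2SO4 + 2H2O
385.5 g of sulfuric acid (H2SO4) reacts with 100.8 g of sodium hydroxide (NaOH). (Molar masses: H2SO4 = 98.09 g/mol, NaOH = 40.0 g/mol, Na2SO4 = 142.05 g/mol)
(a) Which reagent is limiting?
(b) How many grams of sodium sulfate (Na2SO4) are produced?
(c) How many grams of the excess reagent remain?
(a) NaOH, (b) 179 g, (c) 261.9 g

Moles of H2SO4 = 385.5 g ÷ 98.09 g/mol = 3.93006 mol
Moles of NaOH = 100.8 g ÷ 40.0 g/mol = 2.52 mol
Moles ÷ coefficient: H2SO4: 3.93006/1 = 3.93, NaOH: 2.52/2 = 1.26
(a) NaOH has the smaller value, so NaOH is the limiting reagent.
(b) Moles of Na2SO4 = 2.52 mol NaOH × (1/2) = 1.26 mol; mass = 1.26 mol × 142.05 g/mol = 179 g
(c) H2SO4 consumed = 2.52 × (1/2) = 1.26 mol; remaining = 3.93006 − 1.26 = 2.67006 mol; mass = 2.67006 mol × 98.09 g/mol = 261.9 g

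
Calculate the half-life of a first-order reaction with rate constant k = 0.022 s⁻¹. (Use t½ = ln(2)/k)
31.51 s

t½ = ln(2)/k = 0.6931/0.022 = 31.51 s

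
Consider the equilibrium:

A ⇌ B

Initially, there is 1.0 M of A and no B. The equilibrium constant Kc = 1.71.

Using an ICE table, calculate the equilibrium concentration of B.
[B] = 0.631 M

ICE: [A] = 1.0 − x, [B] = x.
Kc = x/(1.0 − x) = 1.71 ⇒ x = 1.71·1.0/(1 + 1.71) = 1.71/2.71 = 0.631.
[B] = x = 0.631 M.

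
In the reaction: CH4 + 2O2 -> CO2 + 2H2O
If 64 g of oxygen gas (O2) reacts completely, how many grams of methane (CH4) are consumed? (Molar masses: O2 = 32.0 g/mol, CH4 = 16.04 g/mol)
Moles of O2 = 64 g ÷ 32.0 g/mol = 2 mol
Mole ratio: 1 mol CH4 / 2 mol O2
Moles of CH4 = 2 × (1/2) = 1 mol
Mass of CH4 = 1 mol × 16.04 g/mol = 16.04 g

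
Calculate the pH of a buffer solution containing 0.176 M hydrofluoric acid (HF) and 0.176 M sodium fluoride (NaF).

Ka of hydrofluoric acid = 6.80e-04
pH = 3.17

pKa = -log(6.80e-04) = 3.17. pH = pKa + log([A⁻]/[HA]) = 3.17 + log(0.176/0.176)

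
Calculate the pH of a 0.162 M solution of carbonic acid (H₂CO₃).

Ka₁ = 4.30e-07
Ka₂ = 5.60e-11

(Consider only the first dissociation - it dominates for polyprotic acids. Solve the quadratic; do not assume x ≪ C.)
pH = 3.58

x² + Ka₁·x − Ka₁·C = 0 with Ka₁ = 4.30e-07, C = 0.162.
x = (−Ka₁ + √(Ka₁² + 4·Ka₁·C))/2 = 2.6372e-04 M, so pH = 3.58.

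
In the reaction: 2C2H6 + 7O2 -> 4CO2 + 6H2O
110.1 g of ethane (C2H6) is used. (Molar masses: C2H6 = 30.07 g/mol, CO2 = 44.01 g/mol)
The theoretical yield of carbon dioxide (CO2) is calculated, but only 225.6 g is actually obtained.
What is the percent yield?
Moles of C2H6 = 110.1 g ÷ 30.07 g/mol = 3.66146 mol
Mole ratio: 4 mol CO2 / 2 mol C2H6
Moles of CO2 = 3.66146 × (4/2) = 7.32291 mol
Theoretical yield = 7.32291 mol × 44.01 g/mol = 322.28 g
Actual yield = 225.6 g
Percent yield = (225.6 / 322.28) × 100% = 70.0%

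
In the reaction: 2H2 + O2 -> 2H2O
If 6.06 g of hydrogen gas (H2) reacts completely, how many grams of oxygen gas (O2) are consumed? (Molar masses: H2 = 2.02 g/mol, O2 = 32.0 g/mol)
Moles of H2 = 6.06 g ÷ 2.02 g/mol = 3 mol
Mole ratio: 1 mol O2 / 2 mol H2
Moles of O2 = 3 × (1/2) = 1.5 mol
Mass of O2 = 1.5 mol × 32.0 g/mol = 48 g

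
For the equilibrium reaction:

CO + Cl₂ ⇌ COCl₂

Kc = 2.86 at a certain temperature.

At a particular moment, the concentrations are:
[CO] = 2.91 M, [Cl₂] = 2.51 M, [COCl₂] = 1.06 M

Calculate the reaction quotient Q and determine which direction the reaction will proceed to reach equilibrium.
Q = 0.145, Q < K, reaction proceeds forward (toward products)

Q = ([COCl₂]) / ([CO] × [Cl₂])
  = ((1.06)) / ((2.91)·(2.51)) = 1.06/7.3041 = 0.1451
Since Q = 0.1451 < Kc = 2.86, the reaction proceeds forward (toward products) to reach equilibrium.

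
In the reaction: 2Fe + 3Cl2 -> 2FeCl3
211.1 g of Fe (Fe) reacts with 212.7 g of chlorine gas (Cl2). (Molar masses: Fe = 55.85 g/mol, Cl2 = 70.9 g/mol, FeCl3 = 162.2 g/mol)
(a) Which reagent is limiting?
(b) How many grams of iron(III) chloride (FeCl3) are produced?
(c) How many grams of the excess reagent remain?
(a) Cl2, (b) 324.4 g, (c) 99.4 g

Moles of Fe = 211.1 g ÷ 55.85 g/mol = 3.77977 mol
Moles of Cl2 = 212.7 g ÷ 70.9 g/mol = 3 mol
Moles ÷ coefficient: Fe: 3.77977/2 = 1.89, Cl2: 3/3 = 1
(a) Cl2 has the smaller value, so Cl2 is the limiting reagent.
(b) Moles of FeCl3 = 3 mol Cl2 × (2/3) = 2 mol; mass = 2 mol × 162.2 g/mol = 324.4 g
(c) Fe consumed = 3 × (2/3) = 2 mol; remaining = 3.77977 − 2 = 1.77977 mol; mass = 1.77977 mol × 55.85 g/mol = 99.4 g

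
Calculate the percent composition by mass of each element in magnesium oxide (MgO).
Mg: 60.31%, O: 39.69%

Molar mass of MgO = 40.31 g/mol
% Mg = (1 × 24.31) / 40.31 × 100% = 24.31 / 40.31 × 100% = 60.31%
% O = (1 × 16.0) / 40.31 × 100% = 16 / 40.31 × 100% = 39.69%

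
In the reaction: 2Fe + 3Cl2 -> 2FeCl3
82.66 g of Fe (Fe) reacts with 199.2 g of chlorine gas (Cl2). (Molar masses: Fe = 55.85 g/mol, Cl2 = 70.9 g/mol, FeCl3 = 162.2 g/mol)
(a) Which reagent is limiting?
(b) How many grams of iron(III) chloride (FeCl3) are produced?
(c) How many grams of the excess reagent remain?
(a) Fe, (b) 240.1 g, (c) 41.8 g

Moles of Fe = 82.66 g ÷ 55.85 g/mol = 1.48004 mol
Moles of Cl2 = 199.2 g ÷ 70.9 g/mol = 2.80959 mol
Moles ÷ coefficient: Fe: 1.48004/2 = 0.74, Cl2: 2.80959/3 = 0.9365
(a) Fe has the smaller value, so Fe is the limiting reagent.
(b) Moles of FeCl3 = 1.48004 mol Fe × (2/2) = 1.48004 mol; mass = 1.48004 mol × 162.2 g/mol = 240.1 g
(c) Cl2 consumed = 1.48004 × (3/2) = 2.22005 mol; remaining = 2.80959 − 2.22005 = 0.589537 mol; mass = 0.589537 mol × 70.9 g/mol = 41.8 g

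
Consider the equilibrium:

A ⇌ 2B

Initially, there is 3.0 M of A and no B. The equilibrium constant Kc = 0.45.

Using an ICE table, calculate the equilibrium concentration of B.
[B] = 1.055 M

ICE: [A] = 3.0 − x, [B] = 2x.
Kc = (2x)²/(3.0 − x) = 0.45 ⇒ 4x² + 0.45x − 1.35 = 0.
x = (−0.45 + √(0.45² + 4·4·1.35))/(2·4) = (−0.45 + √21.803)/8 = 0.52741.
[B] = 2x = 1.055 M.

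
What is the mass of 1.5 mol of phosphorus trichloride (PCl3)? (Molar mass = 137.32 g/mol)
Mass = 1.5 mol × 137.32 g/mol = 206 g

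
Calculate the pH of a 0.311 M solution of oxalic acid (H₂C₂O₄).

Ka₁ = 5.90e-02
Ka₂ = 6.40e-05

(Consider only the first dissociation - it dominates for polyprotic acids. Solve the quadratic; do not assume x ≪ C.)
pH = 0.96

x² + Ka₁·x − Ka₁·C = 0 with Ka₁ = 5.90e-02, C = 0.311.
x = (−Ka₁ + √(Ka₁² + 4·Ka₁·C))/2 = 1.0913e-01 M, so pH = 0.96.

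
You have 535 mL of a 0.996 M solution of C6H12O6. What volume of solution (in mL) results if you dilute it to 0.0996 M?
Using M₁V₁ = M₂V₂:
0.996 × 535 = 0.0996 × V₂
V₂ = (0.996 × 535) / 0.0996 = 5350 mL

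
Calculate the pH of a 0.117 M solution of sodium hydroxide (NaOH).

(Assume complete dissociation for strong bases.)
pH = 13.07

[OH⁻] = 0.117 M for strong base. pOH = -log[OH⁻] = 0.93, pH = 14 - pOH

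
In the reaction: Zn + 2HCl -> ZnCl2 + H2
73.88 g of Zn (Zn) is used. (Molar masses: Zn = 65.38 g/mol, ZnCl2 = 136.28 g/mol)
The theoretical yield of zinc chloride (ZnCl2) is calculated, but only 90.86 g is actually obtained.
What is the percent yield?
Moles of Zn = 73.88 g ÷ 65.38 g/mol = 1.13001 mol
Mole ratio: 1 mol ZnCl2 / 1 mol Zn
Moles of ZnCl2 = 1.13001 × (1/1) = 1.13001 mol
Theoretical yield = 1.13001 mol × 136.28 g/mol = 154 g
Actual yield = 90.86 g
Percent yield = (90.86 / 154) × 100% = 59.0%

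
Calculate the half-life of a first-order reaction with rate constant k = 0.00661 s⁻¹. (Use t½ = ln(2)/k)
104.86 s

t½ = ln(2)/k = 0.6931/0.00661 = 104.86 s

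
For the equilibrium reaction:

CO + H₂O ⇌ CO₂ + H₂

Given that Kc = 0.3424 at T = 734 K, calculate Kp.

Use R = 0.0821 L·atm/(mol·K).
K_p = 0.3424

Δn = (moles gaseous products) − (moles gaseous reactants) = 0
T = 734 K; RT = 0.0821 × 734 = 60.2614
Kp = Kc·(RT)^Δn = 0.3424 × (60.2614)^0 = 0.3424 × 1 = 0.3424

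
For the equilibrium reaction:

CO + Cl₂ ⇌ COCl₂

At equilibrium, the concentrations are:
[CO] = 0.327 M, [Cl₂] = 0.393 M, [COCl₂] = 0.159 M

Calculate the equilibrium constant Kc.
K_c = 1.2372

Kc = ([COCl₂]) / ([CO] × [Cl₂])
   = ((0.159)) / ((0.327)·(0.393))
   = 0.159 / 0.12851 = 1.2372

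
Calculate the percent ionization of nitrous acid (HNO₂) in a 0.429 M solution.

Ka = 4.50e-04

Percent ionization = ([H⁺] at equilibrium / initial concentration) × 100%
Percent ionization = 3.19%

Let x = [H⁺]. Ka = x²/(C - x) ⇒ x² + (4.50e-04)x - (4.50e-04)(0.429) = 0. x = 1.3671e-02. Percent = (1.3671e-02/0.429) × 100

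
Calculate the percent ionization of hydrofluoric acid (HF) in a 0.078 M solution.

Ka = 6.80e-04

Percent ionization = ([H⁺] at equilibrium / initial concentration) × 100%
Percent ionization = 8.91%

Let x = [H⁺]. Ka = x²/(C - x) ⇒ x² + (6.80e-04)x - (6.80e-04)(0.078) = 0. x = 6.9508e-03. Percent = (6.9508e-03/0.078) × 100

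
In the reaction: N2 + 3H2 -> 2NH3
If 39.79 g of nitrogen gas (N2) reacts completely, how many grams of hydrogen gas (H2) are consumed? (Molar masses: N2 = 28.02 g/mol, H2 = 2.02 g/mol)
Moles of N2 = 39.79 g ÷ 28.02 g/mol = 1.42006 mol
Mole ratio: 3 mol H2 / 1 mol N2
Moles of H2 = 1.42006 × (3/1) = 4.26017 mol
Mass of H2 = 4.26017 mol × 2.02 g/mol = 8.606 g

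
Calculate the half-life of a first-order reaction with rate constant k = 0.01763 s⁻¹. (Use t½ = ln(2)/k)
39.32 s

t½ = ln(2)/k = 0.6931/0.01763 = 39.32 s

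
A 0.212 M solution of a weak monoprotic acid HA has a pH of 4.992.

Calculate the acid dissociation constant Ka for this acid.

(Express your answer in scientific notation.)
K_a = 4.89e-10

[H⁺] = 10^(−pH) = 10^(−4.992) = 1.019e-05 M. For HA ⇌ H⁺ + A⁻, Ka = x²/(C − x) = (1.019e-05)²/(0.212 − 1.019e-05) = 4.89e-10.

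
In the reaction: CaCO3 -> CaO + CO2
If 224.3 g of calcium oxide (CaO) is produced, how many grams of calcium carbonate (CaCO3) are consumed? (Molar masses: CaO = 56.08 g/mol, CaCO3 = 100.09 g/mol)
Moles of CaO = 224.3 g ÷ 56.08 g/mol = 3.99964 mol
Mole ratio: 1 mol CaCO3 / 1 mol CaO
Moles of CaCO3 = 3.99964 × (1/1) = 3.99964 mol
Mass of CaCO3 = 3.99964 mol × 100.09 g/mol = 400.3 g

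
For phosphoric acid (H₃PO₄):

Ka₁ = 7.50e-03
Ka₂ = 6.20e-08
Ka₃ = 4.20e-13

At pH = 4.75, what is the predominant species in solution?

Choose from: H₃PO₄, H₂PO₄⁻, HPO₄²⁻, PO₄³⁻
H₂PO₄⁻

pKa1 = 2.12, pKa2 = 7.21, pKa3 = 12.38. Each pKa is the crossover between adjacent species; pH = 4.75 lies in the region where H₂PO₄⁻ predominates.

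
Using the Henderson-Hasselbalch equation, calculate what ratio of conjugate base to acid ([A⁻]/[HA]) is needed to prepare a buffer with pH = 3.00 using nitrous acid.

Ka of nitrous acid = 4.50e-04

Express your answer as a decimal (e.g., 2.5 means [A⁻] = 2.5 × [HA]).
[A⁻]/[HA] = 0.450

pKa = −log(4.50e-04) = 3.3468. pH = pKa + log([A⁻]/[HA]). 3.00 = 3.3468 + log(ratio). log(ratio) = 3.00 − 3.3468 = -0.3468. ratio = 10^(-0.3468) = 0.450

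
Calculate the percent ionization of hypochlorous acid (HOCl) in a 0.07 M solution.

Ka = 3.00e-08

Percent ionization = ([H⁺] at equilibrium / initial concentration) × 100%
Percent ionization = 0.0654%

Let x = [H⁺]. Ka = x²/(C - x) ⇒ x² + (3.00e-08)x - (3.00e-08)(0.07) = 0. x = 4.5811e-05. Percent = (4.5811e-05/0.07) × 100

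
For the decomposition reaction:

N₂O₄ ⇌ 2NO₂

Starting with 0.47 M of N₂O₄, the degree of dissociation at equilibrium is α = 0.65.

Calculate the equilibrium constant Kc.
K_c = 2.2694

x = α·[A]₀ = 0.65 × 0.47 = 0.3055 M dissociated.
At eq: [N₂O₄] = 0.47 − 0.3055 = 0.1645 M; [NO₂] = 2x = 0.611 M.
Kc = [NO₂]²/[N₂O₄] = (0.611)²/0.1645 = 2.269.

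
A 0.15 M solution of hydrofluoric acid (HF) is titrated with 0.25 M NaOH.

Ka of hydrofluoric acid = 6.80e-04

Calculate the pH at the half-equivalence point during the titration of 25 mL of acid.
pH = pKa = 3.17

At the half-equivalence point, [HA] = [A⁻], so by Henderson–Hasselbalch pH = pKa + log(1) = pKa.
pKa = −log(6.80e-04) = 3.17.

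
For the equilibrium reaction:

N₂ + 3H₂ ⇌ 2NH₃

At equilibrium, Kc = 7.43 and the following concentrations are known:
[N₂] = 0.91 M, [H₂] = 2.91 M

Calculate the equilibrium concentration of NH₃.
[NH₃] = 12.9079 M

Kc = ([NH₃]^2) / ([N₂] × [H₂]^3) = 7.43
[NH₃]^2 = Kc · (reactant terms)/(other product terms) = 7.43 · 22.424 / 1 = 166.61
[NH₃] = (166.61)^(1/2) = 12.9079 M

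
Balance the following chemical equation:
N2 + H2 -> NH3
Balanced equation:
N2 + 3H2 -> 2NH3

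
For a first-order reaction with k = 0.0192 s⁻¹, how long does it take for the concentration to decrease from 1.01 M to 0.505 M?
36.10 s

From ln[A] = ln[A]₀ - k·t: t = ln([A]₀/[A])/k = ln(1.01/0.505)/0.0192 = ln(2.0000)/0.0192 = 0.6931/0.0192 = 36.10 s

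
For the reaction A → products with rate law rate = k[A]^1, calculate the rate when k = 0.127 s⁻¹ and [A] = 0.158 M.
0.02007 M/s

rate = k·[A]^1 = 0.127·(0.158)^1 = 0.127·0.158 = 0.02007 M/s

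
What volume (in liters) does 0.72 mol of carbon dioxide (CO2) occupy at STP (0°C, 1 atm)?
At STP, 1 mol of gas occupies 22.4 L
Volume = 0.72 mol × 22.4 L/mol = 16.13 L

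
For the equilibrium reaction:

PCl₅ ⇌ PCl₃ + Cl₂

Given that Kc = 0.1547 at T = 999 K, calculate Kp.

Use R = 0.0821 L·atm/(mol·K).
K_p = 12.6882

Δn = (moles gaseous products) − (moles gaseous reactants) = 1
T = 999 K; RT = 0.0821 × 999 = 82.0179
Kp = Kc·(RT)^Δn = 0.1547 × (82.0179)^1 = 0.1547 × 82.0179 = 12.6882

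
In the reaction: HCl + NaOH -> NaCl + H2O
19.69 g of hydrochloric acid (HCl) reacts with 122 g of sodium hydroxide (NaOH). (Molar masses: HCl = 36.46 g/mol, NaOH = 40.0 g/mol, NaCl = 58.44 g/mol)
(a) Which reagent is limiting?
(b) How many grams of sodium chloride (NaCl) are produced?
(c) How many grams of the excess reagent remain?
(a) HCl, (b) 31.56 g, (c) 100.4 g

Moles of HCl = 19.69 g ÷ 36.46 g/mol = 0.540044 mol
Moles of NaOH = 122 g ÷ 40.0 g/mol = 3.05 mol
Moles ÷ coefficient: HCl: 0.540044/1 = 0.54, NaOH: 3.05/1 = 3.05
(a) HCl has the smaller value, so HCl is the limiting reagent.
(b) Moles of NaCl = 0.540044 mol HCl × (1/1) = 0.540044 mol; mass = 0.540044 mol × 58.44 g/mol = 31.56 g
(c) NaOH consumed = 0.540044 × (1/1) = 0.540044 mol; remaining = 3.05 − 0.540044 = 2.50996 mol; mass = 2.50996 mol × 40.0 g/mol = 100.4 g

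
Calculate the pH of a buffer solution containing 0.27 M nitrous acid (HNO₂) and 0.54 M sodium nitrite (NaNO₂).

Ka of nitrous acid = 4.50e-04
pH = 3.65

pKa = -log(4.50e-04) = 3.35. pH = pKa + log([A⁻]/[HA]) = 3.35 + log(0.54/0.27)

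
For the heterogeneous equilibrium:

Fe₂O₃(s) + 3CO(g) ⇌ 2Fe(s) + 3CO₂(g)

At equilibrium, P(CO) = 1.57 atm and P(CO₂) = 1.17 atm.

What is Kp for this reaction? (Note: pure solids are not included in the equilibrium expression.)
K_p = 0.414

Solids (Fe₂O₃, Fe) are excluded.
Kp = P(CO₂)³/P(CO)³ = (1.17)³/(1.57)³ = 1.602/3.87 = 0.414.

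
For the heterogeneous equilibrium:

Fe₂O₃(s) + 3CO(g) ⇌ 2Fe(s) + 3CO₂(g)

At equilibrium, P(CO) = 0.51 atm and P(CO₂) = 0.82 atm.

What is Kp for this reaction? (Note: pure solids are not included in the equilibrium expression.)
K_p = 4.157

Solids (Fe₂O₃, Fe) are excluded.
Kp = P(CO₂)³/P(CO)³ = (0.82)³/(0.51)³ = 0.5514/0.1327 = 4.157.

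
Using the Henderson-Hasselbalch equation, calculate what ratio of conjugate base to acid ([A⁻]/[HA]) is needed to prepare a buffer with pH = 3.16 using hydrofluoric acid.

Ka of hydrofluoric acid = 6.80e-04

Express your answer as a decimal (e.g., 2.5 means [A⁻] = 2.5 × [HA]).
[A⁻]/[HA] = 0.983

pKa = −log(6.80e-04) = 3.1675. pH = pKa + log([A⁻]/[HA]). 3.16 = 3.1675 + log(ratio). log(ratio) = 3.16 − 3.1675 = -0.0075. ratio = 10^(-0.0075) = 0.983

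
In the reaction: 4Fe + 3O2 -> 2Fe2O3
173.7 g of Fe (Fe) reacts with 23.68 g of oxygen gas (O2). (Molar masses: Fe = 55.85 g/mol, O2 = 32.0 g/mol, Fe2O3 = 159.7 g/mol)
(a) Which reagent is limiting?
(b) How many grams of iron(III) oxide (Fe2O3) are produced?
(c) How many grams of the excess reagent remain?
(a) O2, (b) 78.79 g, (c) 118.6 g

Moles of Fe = 173.7 g ÷ 55.85 g/mol = 3.11012 mol
Moles of O2 = 23.68 g ÷ 32.0 g/mol = 0.74 mol
Moles ÷ coefficient: Fe: 3.11012/4 = 0.7775, O2: 0.74/3 = 0.2467
(a) O2 has the smaller value, so O2 is the limiting reagent.
(b) Moles of Fe2O3 = 0.74 mol O2 × (2/3) = 0.493333 mol; mass = 0.493333 mol × 159.7 g/mol = 78.79 g
(c) Fe consumed = 0.74 × (4/3) = 0.986667 mol; remaining = 3.11012 − 0.986667 = 2.12345 mol; mass = 2.12345 mol × 55.85 g/mol = 118.6 g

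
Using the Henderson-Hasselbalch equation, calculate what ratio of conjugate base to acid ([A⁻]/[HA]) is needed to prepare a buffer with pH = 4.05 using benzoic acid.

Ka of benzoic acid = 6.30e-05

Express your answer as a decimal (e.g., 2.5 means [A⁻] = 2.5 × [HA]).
[A⁻]/[HA] = 0.707

pKa = −log(6.30e-05) = 4.2007. pH = pKa + log([A⁻]/[HA]). 4.05 = 4.2007 + log(ratio). log(ratio) = 4.05 − 4.2007 = -0.1507. ratio = 10^(-0.1507) = 0.707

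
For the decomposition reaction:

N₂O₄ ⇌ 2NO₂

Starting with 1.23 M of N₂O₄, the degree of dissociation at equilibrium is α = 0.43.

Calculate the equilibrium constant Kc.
K_c = 1.5960

x = α·[A]₀ = 0.43 × 1.23 = 0.5289 M dissociated.
At eq: [N₂O₄] = 1.23 − 0.5289 = 0.7011 M; [NO₂] = 2x = 1.058 M.
Kc = [NO₂]²/[N₂O₄] = (1.058)²/0.7011 = 1.596.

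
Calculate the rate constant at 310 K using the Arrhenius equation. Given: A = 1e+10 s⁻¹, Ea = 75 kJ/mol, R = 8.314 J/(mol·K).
2.30e-03 s⁻¹

k = A·exp(-Ea/(R·T)) = 1e+10·exp(-75000/(8.314·310)) = 1e+10·exp(-29.0998) = 1e+10·2.3021e-13 = 2.30e-03 s⁻¹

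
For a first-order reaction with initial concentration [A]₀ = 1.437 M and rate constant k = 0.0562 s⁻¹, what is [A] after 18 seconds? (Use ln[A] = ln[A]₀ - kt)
0.5225 M

ln[A] = ln[A]₀ - k·t = ln(1.437) - (0.0562)·(18) = 0.3626 - 1.0116 = -0.6490
[A] = e^(-0.6490) = 0.5225 M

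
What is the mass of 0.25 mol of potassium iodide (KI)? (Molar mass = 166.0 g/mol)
Mass = 0.25 mol × 166.0 g/mol = 41.5 g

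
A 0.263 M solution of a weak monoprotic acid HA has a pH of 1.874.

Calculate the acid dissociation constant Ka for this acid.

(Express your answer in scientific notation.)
K_a = 7.16e-04

[H⁺] = 10^(−pH) = 10^(−1.874) = 1.337e-02 M. For HA ⇌ H⁺ + A⁻, Ka = x²/(C − x) = (1.337e-02)²/(0.263 − 1.337e-02) = 7.16e-04.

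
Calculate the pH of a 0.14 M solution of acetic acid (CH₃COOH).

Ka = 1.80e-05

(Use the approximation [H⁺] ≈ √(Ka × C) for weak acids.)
pH = 2.80

[H⁺] = √(Ka × C) = √(1.80e-05 × 0.14) = 1.5875e-03. pH = -log(1.5875e-03)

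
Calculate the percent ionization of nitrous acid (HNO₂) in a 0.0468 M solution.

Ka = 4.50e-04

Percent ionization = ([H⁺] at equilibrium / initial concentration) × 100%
Percent ionization = 9.34%

Let x = [H⁺]. Ka = x²/(C - x) ⇒ x² + (4.50e-04)x - (4.50e-04)(0.0468) = 0. x = 4.3696e-03. Percent = (4.3696e-03/0.0468) × 100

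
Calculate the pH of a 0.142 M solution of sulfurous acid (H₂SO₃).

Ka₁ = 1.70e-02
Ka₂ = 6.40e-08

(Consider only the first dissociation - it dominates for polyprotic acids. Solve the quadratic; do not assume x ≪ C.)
pH = 1.38

x² + Ka₁·x − Ka₁·C = 0 with Ka₁ = 1.70e-02, C = 0.142.
x = (−Ka₁ + √(Ka₁² + 4·Ka₁·C))/2 = 4.1362e-02 M, so pH = 1.38.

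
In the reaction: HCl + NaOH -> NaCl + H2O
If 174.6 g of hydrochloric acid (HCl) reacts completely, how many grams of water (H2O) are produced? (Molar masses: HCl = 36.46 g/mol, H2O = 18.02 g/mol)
Moles of HCl = 174.6 g ÷ 36.46 g/mol = 4.78881 mol
Mole ratio: 1 mol H2O / 1 mol HCl
Moles of H2O = 4.78881 × (1/1) = 4.78881 mol
Mass of H2O = 4.78881 mol × 18.02 g/mol = 86.29 g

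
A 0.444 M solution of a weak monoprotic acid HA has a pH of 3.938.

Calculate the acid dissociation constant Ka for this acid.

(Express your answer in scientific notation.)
K_a = 3.00e-08

[H⁺] = 10^(−pH) = 10^(−3.938) = 1.153e-04 M. For HA ⇌ H⁺ + A⁻, Ka = x²/(C − x) = (1.153e-04)²/(0.444 − 1.153e-04) = 3.00e-08.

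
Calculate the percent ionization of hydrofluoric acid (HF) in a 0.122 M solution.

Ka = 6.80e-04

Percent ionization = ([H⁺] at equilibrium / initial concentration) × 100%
Percent ionization = 7.19%

Let x = [H⁺]. Ka = x²/(C - x) ⇒ x² + (6.80e-04)x - (6.80e-04)(0.122) = 0. x = 8.7746e-03. Percent = (8.7746e-03/0.122) × 100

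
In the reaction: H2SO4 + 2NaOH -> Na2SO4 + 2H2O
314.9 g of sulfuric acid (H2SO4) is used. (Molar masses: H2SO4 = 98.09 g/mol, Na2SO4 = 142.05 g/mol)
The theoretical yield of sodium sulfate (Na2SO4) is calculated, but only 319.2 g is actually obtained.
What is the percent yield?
Moles of H2SO4 = 314.9 g ÷ 98.09 g/mol = 3.21032 mol
Mole ratio: 1 mol Na2SO4 / 1 mol H2SO4
Moles of Na2SO4 = 3.21032 × (1/1) = 3.21032 mol
Theoretical yield = 3.21032 mol × 142.05 g/mol = 456.03 g
Actual yield = 319.2 g
Percent yield = (319.2 / 456.03) × 100% = 70.0%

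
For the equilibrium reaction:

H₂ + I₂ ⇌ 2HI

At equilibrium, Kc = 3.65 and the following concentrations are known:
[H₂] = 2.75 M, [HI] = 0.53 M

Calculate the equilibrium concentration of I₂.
[I₂] = 0.0280 M

Kc = ([HI]^2) / ([H₂] × [I₂]) = 3.65
[I₂]^1 = (product terms)/(Kc · other reactant terms) = 0.2809 / (3.65 · 2.75) = 0.027985
[I₂] = 0.0280 M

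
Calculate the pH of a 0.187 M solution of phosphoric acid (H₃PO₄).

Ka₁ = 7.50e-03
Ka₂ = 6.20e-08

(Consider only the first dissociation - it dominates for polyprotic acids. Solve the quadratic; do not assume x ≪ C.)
pH = 1.47

x² + Ka₁·x − Ka₁·C = 0 with Ka₁ = 7.50e-03, C = 0.187.
x = (−Ka₁ + √(Ka₁² + 4·Ka₁·C))/2 = 3.3887e-02 M, so pH = 1.47.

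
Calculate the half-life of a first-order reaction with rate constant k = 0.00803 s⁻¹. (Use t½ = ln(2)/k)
86.32 s

t½ = ln(2)/k = 0.6931/0.00803 = 86.32 s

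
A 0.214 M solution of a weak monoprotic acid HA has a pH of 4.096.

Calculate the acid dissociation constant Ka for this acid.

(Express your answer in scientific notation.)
K_a = 3.00e-08

[H⁺] = 10^(−pH) = 10^(−4.096) = 8.017e-05 M. For HA ⇌ H⁺ + A⁻, Ka = x²/(C − x) = (8.017e-05)²/(0.214 − 8.017e-05) = 3.00e-08.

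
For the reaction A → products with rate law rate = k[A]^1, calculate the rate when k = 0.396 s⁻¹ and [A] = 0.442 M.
0.175 M/s

rate = k·[A]^1 = 0.396·(0.442)^1 = 0.396·0.442 = 0.175 M/s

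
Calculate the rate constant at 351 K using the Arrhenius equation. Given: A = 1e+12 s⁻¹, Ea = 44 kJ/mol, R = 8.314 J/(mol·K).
2.83e+05 s⁻¹

k = A·exp(-Ea/(R·T)) = 1e+12·exp(-44000/(8.314·351)) = 1e+12·exp(-15.0777) = 1e+12·2.8303e-07 = 2.83e+05 s⁻¹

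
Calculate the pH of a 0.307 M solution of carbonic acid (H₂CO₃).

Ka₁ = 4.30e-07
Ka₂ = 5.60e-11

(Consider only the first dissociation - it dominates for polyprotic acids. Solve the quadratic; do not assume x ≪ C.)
pH = 3.44

x² + Ka₁·x − Ka₁·C = 0 with Ka₁ = 4.30e-07, C = 0.307.
x = (−Ka₁ + √(Ka₁² + 4·Ka₁·C))/2 = 3.6312e-04 M, so pH = 3.44.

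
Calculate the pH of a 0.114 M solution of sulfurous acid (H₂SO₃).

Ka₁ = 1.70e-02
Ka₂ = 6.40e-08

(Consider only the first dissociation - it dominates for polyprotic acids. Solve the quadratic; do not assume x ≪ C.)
pH = 1.44

x² + Ka₁·x − Ka₁·C = 0 with Ka₁ = 1.70e-02, C = 0.114.
x = (−Ka₁ + √(Ka₁² + 4·Ka₁·C))/2 = 3.6336e-02 M, so pH = 1.44.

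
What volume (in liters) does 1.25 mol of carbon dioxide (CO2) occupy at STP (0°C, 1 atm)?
At STP, 1 mol of gas occupies 22.4 L
Volume = 1.25 mol × 22.4 L/mol = 28.00 L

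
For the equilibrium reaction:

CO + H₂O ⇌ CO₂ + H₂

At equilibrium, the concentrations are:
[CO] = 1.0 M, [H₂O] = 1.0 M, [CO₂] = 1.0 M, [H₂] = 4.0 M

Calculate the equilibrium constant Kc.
K_c = 4.0000

Kc = ([CO₂] × [H₂]) / ([CO] × [H₂O])
   = ((1.0)·(4.0)) / ((1.0)·(1.0))
   = 4 / 1 = 4.0000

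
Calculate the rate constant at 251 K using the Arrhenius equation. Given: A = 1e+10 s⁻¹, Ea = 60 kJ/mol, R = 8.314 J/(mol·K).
3.26e-03 s⁻¹

k = A·exp(-Ea/(R·T)) = 1e+10·exp(-60000/(8.314·251)) = 1e+10·exp(-28.7520) = 1e+10·3.2597e-13 = 3.26e-03 s⁻¹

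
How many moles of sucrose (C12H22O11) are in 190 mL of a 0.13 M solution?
Moles = Molarity × Volume (L)
Moles = 0.13 M × 0.19 L = 0.0247 mol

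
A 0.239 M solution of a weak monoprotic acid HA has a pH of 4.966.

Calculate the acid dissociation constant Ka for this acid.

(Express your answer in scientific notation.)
K_a = 4.89e-10

[H⁺] = 10^(−pH) = 10^(−4.966) = 1.081e-05 M. For HA ⇌ H⁺ + A⁻, Ka = x²/(C − x) = (1.081e-05)²/(0.239 − 1.081e-05) = 4.89e-10.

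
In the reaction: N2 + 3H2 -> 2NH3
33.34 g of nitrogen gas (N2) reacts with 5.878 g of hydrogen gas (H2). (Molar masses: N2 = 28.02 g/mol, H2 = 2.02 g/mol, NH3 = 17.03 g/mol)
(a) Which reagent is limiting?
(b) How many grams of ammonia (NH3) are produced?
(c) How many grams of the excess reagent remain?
(a) H2, (b) 33.04 g, (c) 6.162 g

Moles of N2 = 33.34 g ÷ 28.02 g/mol = 1.18986 mol
Moles of H2 = 5.878 g ÷ 2.02 g/mol = 2.9099 mol
Moles ÷ coefficient: N2: 1.18986/1 = 1.19, H2: 2.9099/3 = 0.97
(a) H2 has the smaller value, so H2 is the limiting reagent.
(b) Moles of NH3 = 2.9099 mol H2 × (2/3) = 1.93993 mol; mass = 1.93993 mol × 17.03 g/mol = 33.04 g
(c) N2 consumed = 2.9099 × (1/3) = 0.969967 mol; remaining = 1.18986 − 0.969967 = 0.219897 mol; mass = 0.219897 mol × 28.02 g/mol = 6.162 g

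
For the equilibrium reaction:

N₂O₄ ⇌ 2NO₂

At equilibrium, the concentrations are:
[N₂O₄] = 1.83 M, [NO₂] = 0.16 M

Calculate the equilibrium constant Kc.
K_c = 0.0140

Kc = ([NO₂]^2) / ([N₂O₄])
   = ((0.16)^2) / ((1.83))
   = 0.0256 / 1.83 = 0.0140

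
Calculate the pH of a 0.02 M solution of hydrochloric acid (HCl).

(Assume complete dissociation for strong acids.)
pH = 1.70

[H⁺] = 0.02 M for strong acid. pH = -log[H⁺] = -log(0.02)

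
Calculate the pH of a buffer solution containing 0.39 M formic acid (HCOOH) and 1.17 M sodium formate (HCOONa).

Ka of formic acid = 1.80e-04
pH = 4.22

pKa = -log(1.80e-04) = 3.74. pH = pKa + log([A⁻]/[HA]) = 3.74 + log(1.17/0.39)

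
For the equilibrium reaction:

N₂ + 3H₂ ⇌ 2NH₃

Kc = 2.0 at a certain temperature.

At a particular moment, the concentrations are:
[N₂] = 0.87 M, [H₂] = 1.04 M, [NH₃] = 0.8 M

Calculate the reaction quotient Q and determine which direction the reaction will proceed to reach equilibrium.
Q = 0.654, Q < K, reaction proceeds forward (toward products)

Q = ([NH₃]^2) / ([N₂] × [H₂]^3)
  = ((0.8)^2) / ((0.87)·(1.04)^3) = 0.64/0.97863 = 0.654
Since Q = 0.654 < Kc = 2.0, the reaction proceeds forward (toward products) to reach equilibrium.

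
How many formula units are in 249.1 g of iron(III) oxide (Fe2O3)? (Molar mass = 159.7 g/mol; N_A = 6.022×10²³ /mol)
Moles = 249.1 g ÷ 159.7 g/mol = 1.5598 mol
Formula units = 1.5598 mol × 6.022×10²³ /mol = 9.393e+23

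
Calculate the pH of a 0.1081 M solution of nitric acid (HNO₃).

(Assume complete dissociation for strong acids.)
pH = 0.97

[H⁺] = 0.1081 M for strong acid. pH = -log[H⁺] = -log(0.1081)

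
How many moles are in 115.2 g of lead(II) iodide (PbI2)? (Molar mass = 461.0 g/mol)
Moles = 115.2 g ÷ 461.0 g/mol = 0.2499 mol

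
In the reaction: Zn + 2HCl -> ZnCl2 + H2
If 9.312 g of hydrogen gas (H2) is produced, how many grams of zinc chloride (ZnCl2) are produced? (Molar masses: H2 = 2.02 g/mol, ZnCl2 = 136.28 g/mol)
Moles of H2 = 9.312 g ÷ 2.02 g/mol = 4.6099 mol
Mole ratio: 1 mol ZnCl2 / 1 mol H2
Moles of ZnCl2 = 4.6099 × (1/1) = 4.6099 mol
Mass of ZnCl2 = 4.6099 mol × 136.28 g/mol = 628.2 g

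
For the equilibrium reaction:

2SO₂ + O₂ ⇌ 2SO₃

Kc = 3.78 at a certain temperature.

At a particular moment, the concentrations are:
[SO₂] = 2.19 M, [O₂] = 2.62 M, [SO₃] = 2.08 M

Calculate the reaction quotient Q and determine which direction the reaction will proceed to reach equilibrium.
Q = 0.344, Q < K, reaction proceeds forward (toward products)

Q = ([SO₃]^2) / ([SO₂]^2 × [O₂])
  = ((2.08)^2) / ((2.19)^2·(2.62)) = 4.3264/12.566 = 0.3443
Since Q = 0.3443 < Kc = 3.78, the reaction proceeds forward (toward products) to reach equilibrium.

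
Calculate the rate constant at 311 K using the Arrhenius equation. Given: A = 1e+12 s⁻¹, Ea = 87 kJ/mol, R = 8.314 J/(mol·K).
2.44e-03 s⁻¹

k = A·exp(-Ea/(R·T)) = 1e+12·exp(-87000/(8.314·311)) = 1e+12·exp(-33.6472) = 1e+12·2.4390e-15 = 2.44e-03 s⁻¹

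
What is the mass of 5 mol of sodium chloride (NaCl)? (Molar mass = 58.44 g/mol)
Mass = 5 mol × 58.44 g/mol = 292.2 g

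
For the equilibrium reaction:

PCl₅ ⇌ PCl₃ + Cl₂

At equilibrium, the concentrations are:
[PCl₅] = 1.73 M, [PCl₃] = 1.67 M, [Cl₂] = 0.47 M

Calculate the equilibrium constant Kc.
K_c = 0.4537

Kc = ([PCl₃] × [Cl₂]) / ([PCl₅])
   = ((1.67)·(0.47)) / ((1.73))
   = 0.7849 / 1.73 = 0.4537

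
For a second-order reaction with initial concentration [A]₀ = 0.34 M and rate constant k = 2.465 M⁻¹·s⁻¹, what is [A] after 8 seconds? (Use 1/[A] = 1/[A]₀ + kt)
0.0441 M

1/[A] = 1/[A]₀ + k·t = 1/0.34 + (2.465)·(8) = 2.9412 + 19.7200 = 22.6612
[A] = 1/22.6612 = 0.0441 M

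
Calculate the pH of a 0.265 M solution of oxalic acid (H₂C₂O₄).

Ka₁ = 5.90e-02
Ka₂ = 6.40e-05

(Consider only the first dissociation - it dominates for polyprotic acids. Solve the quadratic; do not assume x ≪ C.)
pH = 1.00

x² + Ka₁·x − Ka₁·C = 0 with Ka₁ = 5.90e-02, C = 0.265.
x = (−Ka₁ + √(Ka₁² + 4·Ka₁·C))/2 = 9.8973e-02 M, so pH = 1.00.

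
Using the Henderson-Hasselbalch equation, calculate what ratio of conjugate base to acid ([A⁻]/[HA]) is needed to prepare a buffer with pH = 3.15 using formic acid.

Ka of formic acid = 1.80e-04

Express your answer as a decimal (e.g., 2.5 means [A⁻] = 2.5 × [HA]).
[A⁻]/[HA] = 0.254

pKa = −log(1.80e-04) = 3.7447. pH = pKa + log([A⁻]/[HA]). 3.15 = 3.7447 + log(ratio). log(ratio) = 3.15 − 3.7447 = -0.5947. ratio = 10^(-0.5947) = 0.254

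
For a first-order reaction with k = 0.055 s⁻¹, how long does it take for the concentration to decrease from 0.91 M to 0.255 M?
23.13 s

From ln[A] = ln[A]₀ - k·t: t = ln([A]₀/[A])/k = ln(0.91/0.255)/0.055 = ln(3.5686)/0.055 = 1.2722/0.055 = 23.13 s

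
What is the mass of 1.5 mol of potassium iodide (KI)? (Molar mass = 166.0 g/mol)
Mass = 1.5 mol × 166.0 g/mol = 249 g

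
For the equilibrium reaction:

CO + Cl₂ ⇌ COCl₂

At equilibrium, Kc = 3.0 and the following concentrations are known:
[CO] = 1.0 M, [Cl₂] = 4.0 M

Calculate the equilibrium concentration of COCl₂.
[COCl₂] = 12.0000 M

Kc = ([COCl₂]) / ([CO] × [Cl₂]) = 3.0
[COCl₂]^1 = Kc · (reactant terms)/(other product terms) = 3.0 · 4 / 1 = 12
[COCl₂] = 12.0000 M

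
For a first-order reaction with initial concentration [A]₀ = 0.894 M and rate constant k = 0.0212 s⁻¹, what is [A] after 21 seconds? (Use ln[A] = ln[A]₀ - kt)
0.5728 M

ln[A] = ln[A]₀ - k·t = ln(0.894) - (0.0212)·(21) = -0.1120 - 0.4452 = -0.5572
[A] = e^(-0.5572) = 0.5728 M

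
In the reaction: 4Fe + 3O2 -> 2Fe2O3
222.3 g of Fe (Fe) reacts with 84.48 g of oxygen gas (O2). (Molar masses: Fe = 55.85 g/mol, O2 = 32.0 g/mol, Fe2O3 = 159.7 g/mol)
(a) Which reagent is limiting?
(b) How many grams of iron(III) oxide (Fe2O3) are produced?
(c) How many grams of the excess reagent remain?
(a) O2, (b) 281.1 g, (c) 25.71 g

Moles of Fe = 222.3 g ÷ 55.85 g/mol = 3.9803 mol
Moles of O2 = 84.48 g ÷ 32.0 g/mol = 2.64 mol
Moles ÷ coefficient: Fe: 3.9803/4 = 0.9951, O2: 2.64/3 = 0.88
(a) O2 has the smaller value, so O2 is the limiting reagent.
(b) Moles of Fe2O3 = 2.64 mol O2 × (2/3) = 1.76 mol; mass = 1.76 mol × 159.7 g/mol = 281.1 g
(c) Fe consumed = 2.64 × (4/3) = 3.52 mol; remaining = 3.9803 − 3.52 = 0.460304 mol; mass = 0.460304 mol × 55.85 g/mol = 25.71 g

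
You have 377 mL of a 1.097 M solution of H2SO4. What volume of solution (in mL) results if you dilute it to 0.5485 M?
Using M₁V₁ = M₂V₂:
1.097 × 377 = 0.5485 × V₂
V₂ = (1.097 × 377) / 0.5485 = 754 mL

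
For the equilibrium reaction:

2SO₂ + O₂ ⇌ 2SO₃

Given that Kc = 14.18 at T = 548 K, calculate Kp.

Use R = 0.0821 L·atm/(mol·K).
K_p = 0.3152

Δn = (moles gaseous products) − (moles gaseous reactants) = -1
T = 548 K; RT = 0.0821 × 548 = 44.9908
Kp = Kc·(RT)^Δn = 14.18 × (44.9908)^-1 = 14.18 × 0.0222268 = 0.3152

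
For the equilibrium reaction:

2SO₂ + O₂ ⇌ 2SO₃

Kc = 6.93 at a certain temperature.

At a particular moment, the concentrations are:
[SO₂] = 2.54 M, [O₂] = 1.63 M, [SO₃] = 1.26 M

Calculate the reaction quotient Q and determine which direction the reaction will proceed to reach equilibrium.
Q = 0.151, Q < K, reaction proceeds forward (toward products)

Q = ([SO₃]^2) / ([SO₂]^2 × [O₂])
  = ((1.26)^2) / ((2.54)^2·(1.63)) = 1.5876/10.516 = 0.151
Since Q = 0.151 < Kc = 6.93, the reaction proceeds forward (toward products) to reach equilibrium.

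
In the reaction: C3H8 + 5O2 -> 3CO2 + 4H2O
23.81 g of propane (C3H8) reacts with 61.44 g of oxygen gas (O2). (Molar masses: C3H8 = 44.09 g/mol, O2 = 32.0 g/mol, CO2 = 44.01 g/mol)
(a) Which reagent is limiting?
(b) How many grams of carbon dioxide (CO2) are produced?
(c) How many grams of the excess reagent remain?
(a) O2, (b) 50.7 g, (c) 6.879 g

Moles of C3H8 = 23.81 g ÷ 44.09 g/mol = 0.540032 mol
Moles of O2 = 61.44 g ÷ 32.0 g/mol = 1.92 mol
Moles ÷ coefficient: C3H8: 0.540032/1 = 0.54, O2: 1.92/5 = 0.384
(a) O2 has the smaller value, so O2 is the limiting reagent.
(b) Moles of CO2 = 1.92 mol O2 × (3/5) = 1.152 mol; mass = 1.152 mol × 44.01 g/mol = 50.7 g
(c) C3H8 consumed = 1.92 × (1/5) = 0.384 mol; remaining = 0.540032 − 0.384 = 0.156032 mol; mass = 0.156032 mol × 44.09 g/mol = 6.879 g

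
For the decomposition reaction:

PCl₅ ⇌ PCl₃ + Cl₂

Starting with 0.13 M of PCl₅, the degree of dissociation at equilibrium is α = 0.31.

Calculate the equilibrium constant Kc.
K_c = 0.0181

x = α·[A]₀ = 0.31 × 0.13 = 0.0403 M dissociated.
At eq: [PCl₅] = 0.13 − 0.0403 = 0.0897 M; [PCl₃] = [Cl₂] = x = 0.0403 M.
Kc = [PCl₃][Cl₂]/[PCl₅] = (0.0403)²/0.0897 = 0.01811.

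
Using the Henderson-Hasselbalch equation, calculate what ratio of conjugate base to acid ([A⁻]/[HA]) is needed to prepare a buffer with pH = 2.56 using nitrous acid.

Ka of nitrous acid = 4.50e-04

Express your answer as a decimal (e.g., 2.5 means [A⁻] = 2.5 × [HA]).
[A⁻]/[HA] = 0.163

pKa = −log(4.50e-04) = 3.3468. pH = pKa + log([A⁻]/[HA]). 2.56 = 3.3468 + log(ratio). log(ratio) = 2.56 − 3.3468 = -0.7868. ratio = 10^(-0.7868) = 0.163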